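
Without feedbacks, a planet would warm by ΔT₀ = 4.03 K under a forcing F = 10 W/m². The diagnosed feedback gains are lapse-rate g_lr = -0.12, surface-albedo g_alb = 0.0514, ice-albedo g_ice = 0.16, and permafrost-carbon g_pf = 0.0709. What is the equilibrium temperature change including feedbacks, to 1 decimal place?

4.8 K

Total gain g = -0.12 + 0.0514 + 0.16 + 0.0709 = 0.1623.
Amplification A = 1/(1 − 0.1623) = 1.194.
ΔT = 4.03 × 1.194 = 4.8 K.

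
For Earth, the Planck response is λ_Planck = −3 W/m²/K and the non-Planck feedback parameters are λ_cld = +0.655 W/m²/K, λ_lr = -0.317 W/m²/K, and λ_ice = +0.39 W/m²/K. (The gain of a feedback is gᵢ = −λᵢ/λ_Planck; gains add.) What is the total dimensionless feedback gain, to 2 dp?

0.24

Convert to gains: g_cld = 0.655/3 = 0.2183; g_lr = -0.317/3 = -0.1057; g_ice = 0.39/3 = 0.13.
Total gain g = 0.2426.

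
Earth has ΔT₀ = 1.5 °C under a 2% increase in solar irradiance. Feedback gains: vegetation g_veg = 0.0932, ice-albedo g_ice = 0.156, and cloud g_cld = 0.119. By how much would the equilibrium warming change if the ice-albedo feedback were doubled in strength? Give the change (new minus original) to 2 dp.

0.78 °C

Original: g = 0.3682, ΔT = 1.5/(1−0.3682) = 2.3742 °C.
With doubled ice-albedo: g' = 0.5242, ΔT' = 1.5/(1−0.5242) = 3.1526 °C.
Change = 3.1526 − 2.3742 = 0.78 °C.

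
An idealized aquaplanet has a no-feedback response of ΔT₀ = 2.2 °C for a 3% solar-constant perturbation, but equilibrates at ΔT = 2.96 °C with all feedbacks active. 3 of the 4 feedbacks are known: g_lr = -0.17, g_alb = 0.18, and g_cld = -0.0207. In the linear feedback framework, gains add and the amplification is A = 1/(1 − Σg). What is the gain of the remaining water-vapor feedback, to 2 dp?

Amplification A = ΔT/ΔT₀ = 2.96/2.2 = 1.345.
Total gain g = 1 − 1/A = 1 − 1/1.345 = 0.2565.
Known gains sum to -0.17 + 0.18 − 0.0207 = -0.0107.
g_wv = 0.2565 + 0.0107 = 0.27.

0.27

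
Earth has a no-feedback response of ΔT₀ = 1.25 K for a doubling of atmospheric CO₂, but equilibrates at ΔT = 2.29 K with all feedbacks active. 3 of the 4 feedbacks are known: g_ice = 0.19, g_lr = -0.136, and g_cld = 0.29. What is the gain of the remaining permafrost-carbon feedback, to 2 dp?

0.11

Amplification A = ΔT/ΔT₀ = 2.29/1.25 = 1.832.
Total gain g = 1 − 1/A = 1 − 1/1.832 = 0.4541.
Known gains sum to 0.19 − 0.136 + 0.29 = 0.344.
g_pf = 0.4541 − 0.344 = 0.11.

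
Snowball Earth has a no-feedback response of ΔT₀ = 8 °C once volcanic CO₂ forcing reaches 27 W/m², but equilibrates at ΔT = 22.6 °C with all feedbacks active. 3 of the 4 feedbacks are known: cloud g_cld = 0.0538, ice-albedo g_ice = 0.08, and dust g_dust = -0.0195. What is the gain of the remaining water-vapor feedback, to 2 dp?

0.53

Amplification A = ΔT/ΔT₀ = 22.6/8 = 2.825.
Total gain g = 1 − 1/A = 1 − 1/2.825 = 0.646.
Known gains sum to 0.0538 + 0.08 − 0.0195 = 0.1143.
g_wv = 0.646 − 0.1143 = 0.53.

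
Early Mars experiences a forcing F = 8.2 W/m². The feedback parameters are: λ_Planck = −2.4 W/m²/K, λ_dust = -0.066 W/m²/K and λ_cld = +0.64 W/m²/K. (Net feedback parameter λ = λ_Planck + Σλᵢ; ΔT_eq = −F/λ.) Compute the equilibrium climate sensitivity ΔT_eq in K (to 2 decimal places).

4.49 K

Net feedback parameter λ = (−2.4) + (-0.066) + (+0.64) = -1.826 W/m²/K.
ΔT = −F/λ = −8.2/(-1.826) = 4.49 K.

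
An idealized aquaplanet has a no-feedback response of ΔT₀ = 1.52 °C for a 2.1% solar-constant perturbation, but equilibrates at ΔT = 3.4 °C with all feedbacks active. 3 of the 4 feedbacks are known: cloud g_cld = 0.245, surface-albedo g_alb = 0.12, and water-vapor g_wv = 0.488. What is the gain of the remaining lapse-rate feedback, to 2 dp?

Amplification A = ΔT/ΔT₀ = 3.4/1.52 = 2.237.
Total gain g = 1 − 1/A = 1 − 1/2.237 = 0.553.
Known gains sum to 0.245 + 0.12 + 0.488 = 0.853.
g_lr = 0.553 − 0.853 = -0.30.

-0.30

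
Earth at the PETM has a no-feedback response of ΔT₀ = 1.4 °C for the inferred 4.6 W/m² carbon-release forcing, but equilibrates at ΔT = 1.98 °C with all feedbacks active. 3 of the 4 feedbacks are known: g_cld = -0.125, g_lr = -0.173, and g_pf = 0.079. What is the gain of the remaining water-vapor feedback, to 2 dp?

0.51

Amplification A = ΔT/ΔT₀ = 1.98/1.4 = 1.414.
Total gain g = 1 − 1/A = 1 − 1/1.414 = 0.2928.
Known gains sum to -0.125 − 0.173 + 0.079 = -0.219.
g_wv = 0.2928 + 0.219 = 0.51.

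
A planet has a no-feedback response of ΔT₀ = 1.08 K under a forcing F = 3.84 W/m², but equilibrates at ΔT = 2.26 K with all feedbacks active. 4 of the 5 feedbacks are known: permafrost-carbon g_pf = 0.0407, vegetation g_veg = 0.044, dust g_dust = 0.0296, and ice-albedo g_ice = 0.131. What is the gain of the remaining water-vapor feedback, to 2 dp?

Amplification A = ΔT/ΔT₀ = 2.26/1.08 = 2.093.
Total gain g = 1 − 1/A = 1 − 1/2.093 = 0.5222.
Known gains sum to 0.0407 + 0.044 + 0.0296 + 0.131 = 0.2453.
g_wv = 0.5222 − 0.2453 = 0.28.

0.28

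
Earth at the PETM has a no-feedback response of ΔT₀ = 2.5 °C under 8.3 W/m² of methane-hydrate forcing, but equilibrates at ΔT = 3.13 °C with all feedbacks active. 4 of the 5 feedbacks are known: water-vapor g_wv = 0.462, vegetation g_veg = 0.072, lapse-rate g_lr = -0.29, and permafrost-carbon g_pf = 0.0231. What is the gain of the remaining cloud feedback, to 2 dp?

-0.07

Amplification A = ΔT/ΔT₀ = 3.13/2.5 = 1.252.
Total gain g = 1 − 1/A = 1 − 1/1.252 = 0.2013.
Known gains sum to 0.462 + 0.072 − 0.29 + 0.0231 = 0.2671.
g_cld = 0.2013 − 0.2671 = -0.07.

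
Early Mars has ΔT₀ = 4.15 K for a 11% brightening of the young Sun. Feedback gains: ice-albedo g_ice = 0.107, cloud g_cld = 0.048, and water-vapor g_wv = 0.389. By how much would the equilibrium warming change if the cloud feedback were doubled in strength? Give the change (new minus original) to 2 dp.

Original: g = 0.544, ΔT = 4.15/(1−0.544) = 9.1009 K.
With doubled cloud: g' = 0.592, ΔT' = 4.15/(1−0.592) = 10.1716 K.
Change = 10.1716 − 9.1009 = 1.07 K.

1.07 K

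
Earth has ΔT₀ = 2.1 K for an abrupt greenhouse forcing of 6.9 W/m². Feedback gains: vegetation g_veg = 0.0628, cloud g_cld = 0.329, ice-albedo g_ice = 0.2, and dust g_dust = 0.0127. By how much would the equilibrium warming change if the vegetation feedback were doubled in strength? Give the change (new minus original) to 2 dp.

1.00 K

Original: g = 0.6045, ΔT = 2.1/(1−0.6045) = 5.3097 K.
With doubled vegetation: g' = 0.6673, ΔT' = 2.1/(1−0.6673) = 6.3120 K.
Change = 6.3120 − 5.3097 = 1.00 K.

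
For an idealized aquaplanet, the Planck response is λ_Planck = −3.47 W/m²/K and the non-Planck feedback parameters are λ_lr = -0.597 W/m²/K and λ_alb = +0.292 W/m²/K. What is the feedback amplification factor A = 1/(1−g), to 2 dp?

0.92

Convert to gains: g_lr = -0.597/3.47 = -0.172; g_alb = 0.292/3.47 = 0.08415.
Total gain g = -0.08785.
A = 1/(1 + 0.08785) = 0.92.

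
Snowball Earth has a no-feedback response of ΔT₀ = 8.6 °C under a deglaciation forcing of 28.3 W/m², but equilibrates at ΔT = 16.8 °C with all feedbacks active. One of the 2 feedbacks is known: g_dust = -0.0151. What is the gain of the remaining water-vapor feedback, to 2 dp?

0.50

Amplification A = ΔT/ΔT₀ = 16.8/8.6 = 1.953.
Total gain g = 1 − 1/A = 1 − 1/1.953 = 0.488.
The known gain is -0.0151.
g_wv = 0.488 + 0.0151 = 0.50.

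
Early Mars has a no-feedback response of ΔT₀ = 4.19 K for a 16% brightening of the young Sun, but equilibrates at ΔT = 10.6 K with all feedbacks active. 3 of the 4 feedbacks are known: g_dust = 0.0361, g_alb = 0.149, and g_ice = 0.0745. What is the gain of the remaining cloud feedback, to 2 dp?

0.35

Amplification A = ΔT/ΔT₀ = 10.6/4.19 = 2.53.
Total gain g = 1 − 1/A = 1 − 1/2.53 = 0.6047.
Known gains sum to 0.0361 + 0.149 + 0.0745 = 0.2596.
g_cld = 0.6047 − 0.2596 = 0.35.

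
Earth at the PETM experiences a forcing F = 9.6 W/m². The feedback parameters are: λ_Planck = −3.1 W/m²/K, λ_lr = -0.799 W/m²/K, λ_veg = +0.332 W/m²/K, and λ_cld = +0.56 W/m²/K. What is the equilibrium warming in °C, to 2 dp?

Net feedback parameter λ = (−3.1) + (-0.799) + (+0.332) + (+0.56) = -3.007 W/m²/K.
ΔT = −F/λ = −9.6/(-3.007) = 3.19 °C.

3.19 °C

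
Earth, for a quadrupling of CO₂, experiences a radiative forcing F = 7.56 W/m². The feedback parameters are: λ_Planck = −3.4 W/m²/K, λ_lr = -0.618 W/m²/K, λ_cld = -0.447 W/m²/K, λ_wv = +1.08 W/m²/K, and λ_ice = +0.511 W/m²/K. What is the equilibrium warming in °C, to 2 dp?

Net feedback parameter λ = (−3.4) + (-0.618) + (-0.447) + (+1.08) + (+0.511) = -2.874 W/m²/K.
ΔT = −F/λ = −7.56/(-2.874) = 2.63 °C.

2.63 °C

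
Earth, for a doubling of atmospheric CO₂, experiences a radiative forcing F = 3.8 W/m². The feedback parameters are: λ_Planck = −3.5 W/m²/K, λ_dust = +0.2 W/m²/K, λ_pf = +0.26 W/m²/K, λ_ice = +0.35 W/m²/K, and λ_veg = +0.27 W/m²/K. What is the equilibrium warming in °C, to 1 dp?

1.6 °C

Net feedback parameter λ = (−3.5) + (+0.2) + (+0.26) + (+0.35) + (+0.27) = -2.42 W/m²/K.
ΔT = −F/λ = −3.8/(-2.42) = 1.6 °C.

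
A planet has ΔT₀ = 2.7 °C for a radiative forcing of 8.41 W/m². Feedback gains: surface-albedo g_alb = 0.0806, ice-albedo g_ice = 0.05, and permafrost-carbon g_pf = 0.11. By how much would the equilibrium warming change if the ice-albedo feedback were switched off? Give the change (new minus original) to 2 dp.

Original: g = 0.2406, ΔT = 2.7/(1−0.2406) = 3.5554 °C.
Without ice-albedo: g' = 0.1906, ΔT' = 2.7/(1−0.1906) = 3.3358 °C.
Change = 3.3358 − 3.5554 = -0.22 °C.

-0.22 °C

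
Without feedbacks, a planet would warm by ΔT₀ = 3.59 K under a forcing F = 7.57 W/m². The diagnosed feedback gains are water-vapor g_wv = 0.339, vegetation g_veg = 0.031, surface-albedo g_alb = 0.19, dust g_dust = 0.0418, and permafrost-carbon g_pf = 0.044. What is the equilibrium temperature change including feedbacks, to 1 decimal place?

10.1 K

Total gain g = 0.339 + 0.031 + 0.19 + 0.0418 + 0.044 = 0.6458.
Amplification A = 1/(1 − 0.6458) = 2.823.
ΔT = 3.59 × 2.823 = 10.1 K.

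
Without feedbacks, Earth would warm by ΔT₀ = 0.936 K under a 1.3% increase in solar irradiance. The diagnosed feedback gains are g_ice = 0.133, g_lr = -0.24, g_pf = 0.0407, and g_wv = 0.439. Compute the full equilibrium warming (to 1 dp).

Total gain g = 0.133 − 0.24 + 0.0407 + 0.439 = 0.3727.
Amplification A = 1/(1 − 0.3727) = 1.594.
ΔT = 0.936 × 1.594 = 1.5 K.

1.5 K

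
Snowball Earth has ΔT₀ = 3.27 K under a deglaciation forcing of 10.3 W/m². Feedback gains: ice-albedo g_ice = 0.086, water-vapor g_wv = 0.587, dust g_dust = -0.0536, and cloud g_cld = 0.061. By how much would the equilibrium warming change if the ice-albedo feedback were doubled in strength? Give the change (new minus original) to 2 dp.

3.77 K

Original: g = 0.6804, ΔT = 3.27/(1−0.6804) = 10.2315 K.
With doubled ice-albedo: g' = 0.7664, ΔT' = 3.27/(1−0.7664) = 13.9983 K.
Change = 13.9983 − 10.2315 = 3.77 K.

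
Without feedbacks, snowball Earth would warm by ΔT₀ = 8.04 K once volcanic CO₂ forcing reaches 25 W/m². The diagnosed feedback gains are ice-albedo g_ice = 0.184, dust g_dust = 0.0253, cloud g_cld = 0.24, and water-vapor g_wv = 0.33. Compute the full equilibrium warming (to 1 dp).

Total gain g = 0.184 + 0.0253 + 0.24 + 0.33 = 0.7793.
Amplification A = 1/(1 − 0.7793) = 4.531.
ΔT = 8.04 × 4.531 = 36.4 K.

36.4 K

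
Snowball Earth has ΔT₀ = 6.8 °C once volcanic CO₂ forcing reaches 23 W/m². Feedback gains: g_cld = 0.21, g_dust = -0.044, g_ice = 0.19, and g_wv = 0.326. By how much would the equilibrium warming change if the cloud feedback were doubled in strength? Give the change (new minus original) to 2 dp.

Original: g = 0.682, ΔT = 6.8/(1−0.682) = 21.3836 °C.
With doubled cloud: g' = 0.892, ΔT' = 6.8/(1−0.892) = 62.9630 °C.
Change = 62.9630 − 21.3836 = 41.58 °C.

41.58 °C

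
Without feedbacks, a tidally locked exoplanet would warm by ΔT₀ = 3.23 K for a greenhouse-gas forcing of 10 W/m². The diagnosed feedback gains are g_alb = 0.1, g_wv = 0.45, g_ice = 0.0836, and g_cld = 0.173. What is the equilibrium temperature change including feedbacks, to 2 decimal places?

16.70 K

Total gain g = 0.1 + 0.45 + 0.0836 + 0.173 = 0.8066.
Amplification A = 1/(1 − 0.8066) = 5.171.
ΔT = 3.23 × 5.171 = 16.70 K.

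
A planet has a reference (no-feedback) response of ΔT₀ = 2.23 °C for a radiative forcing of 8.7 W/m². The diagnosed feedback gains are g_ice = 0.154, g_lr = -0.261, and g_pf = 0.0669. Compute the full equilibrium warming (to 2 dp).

Total gain g = 0.154 − 0.261 + 0.0669 = -0.0401.
Amplification A = 1/(1 + 0.0401) = 0.9614.
ΔT = 2.23 × 0.9614 = 2.14 °C.

2.14 °C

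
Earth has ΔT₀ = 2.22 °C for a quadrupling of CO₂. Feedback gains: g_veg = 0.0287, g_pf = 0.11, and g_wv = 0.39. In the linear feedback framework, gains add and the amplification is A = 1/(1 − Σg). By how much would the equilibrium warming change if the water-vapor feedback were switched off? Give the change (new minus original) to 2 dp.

Original: g = 0.5287, ΔT = 2.22/(1−0.5287) = 4.7104 °C.
Without water-vapor: g' = 0.1387, ΔT' = 2.22/(1−0.1387) = 2.5775 °C.
Change = 2.5775 − 4.7104 = -2.13 °C.

-2.13 °C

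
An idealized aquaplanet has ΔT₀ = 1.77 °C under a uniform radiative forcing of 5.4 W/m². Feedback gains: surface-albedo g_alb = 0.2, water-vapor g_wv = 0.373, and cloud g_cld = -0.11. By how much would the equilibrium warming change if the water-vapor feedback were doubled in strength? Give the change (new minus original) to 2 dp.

Original: g = 0.463, ΔT = 1.77/(1−0.463) = 3.2961 °C.
With doubled water-vapor: g' = 0.836, ΔT' = 1.77/(1−0.836) = 10.7927 °C.
Change = 10.7927 − 3.2961 = 7.50 °C.

7.50 °C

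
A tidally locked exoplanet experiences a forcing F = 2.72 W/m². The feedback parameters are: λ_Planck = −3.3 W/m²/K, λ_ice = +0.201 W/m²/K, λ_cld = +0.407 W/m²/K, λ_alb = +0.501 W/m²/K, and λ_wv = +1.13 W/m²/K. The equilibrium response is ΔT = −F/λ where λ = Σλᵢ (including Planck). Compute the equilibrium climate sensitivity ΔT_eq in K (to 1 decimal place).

Net feedback parameter λ = (−3.3) + (+0.201) + (+0.407) + (+0.501) + (+1.13) = -1.061 W/m²/K.
ΔT = −F/λ = −2.72/(-1.061) = 2.6 K.

2.6 K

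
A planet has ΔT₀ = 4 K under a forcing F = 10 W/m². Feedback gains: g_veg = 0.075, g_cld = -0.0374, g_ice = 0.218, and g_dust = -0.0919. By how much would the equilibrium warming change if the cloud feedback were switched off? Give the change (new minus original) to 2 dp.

Original: g = 0.1637, ΔT = 4/(1−0.1637) = 4.7830 K.
Without cloud: g' = 0.2011, ΔT' = 4/(1−0.2011) = 5.0069 K.
Change = 5.0069 − 4.7830 = 0.22 K.

0.22 K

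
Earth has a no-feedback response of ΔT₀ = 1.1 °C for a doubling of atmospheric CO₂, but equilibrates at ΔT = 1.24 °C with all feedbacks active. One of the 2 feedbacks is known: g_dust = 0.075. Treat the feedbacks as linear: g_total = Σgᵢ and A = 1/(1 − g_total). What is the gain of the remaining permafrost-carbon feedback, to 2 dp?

0.04

Amplification A = ΔT/ΔT₀ = 1.24/1.1 = 1.127.
Total gain g = 1 − 1/A = 1 − 1/1.127 = 0.1127.
The known gain is 0.075.
g_pf = 0.1127 − 0.075 = 0.04.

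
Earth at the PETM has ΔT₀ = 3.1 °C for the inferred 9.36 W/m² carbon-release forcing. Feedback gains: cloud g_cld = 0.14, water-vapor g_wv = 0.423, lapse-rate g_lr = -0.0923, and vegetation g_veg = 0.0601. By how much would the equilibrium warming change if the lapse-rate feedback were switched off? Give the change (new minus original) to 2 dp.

1.62 °C

Original: g = 0.5308, ΔT = 3.1/(1−0.5308) = 6.6070 °C.
Without lapse-rate: g' = 0.6231, ΔT' = 3.1/(1−0.6231) = 8.2250 °C.
Change = 8.2250 − 6.6070 = 1.62 °C.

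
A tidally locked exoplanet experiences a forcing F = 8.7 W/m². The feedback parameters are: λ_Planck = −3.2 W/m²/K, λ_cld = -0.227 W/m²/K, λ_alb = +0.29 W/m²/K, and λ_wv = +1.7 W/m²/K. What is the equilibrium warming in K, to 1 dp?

6.1 K

Net feedback parameter λ = (−3.2) + (-0.227) + (+0.29) + (+1.7) = -1.437 W/m²/K.
ΔT = −F/λ = −8.7/(-1.437) = 6.1 K.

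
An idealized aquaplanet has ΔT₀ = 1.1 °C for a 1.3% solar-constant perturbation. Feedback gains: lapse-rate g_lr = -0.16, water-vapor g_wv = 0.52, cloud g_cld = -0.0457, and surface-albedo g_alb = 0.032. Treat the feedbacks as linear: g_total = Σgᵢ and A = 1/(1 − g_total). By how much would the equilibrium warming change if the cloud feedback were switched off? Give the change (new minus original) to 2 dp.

Original: g = 0.3463, ΔT = 1.1/(1−0.3463) = 1.6827 °C.
Without cloud: g' = 0.392, ΔT' = 1.1/(1−0.392) = 1.8092 °C.
Change = 1.8092 − 1.6827 = 0.13 °C.

0.13 °C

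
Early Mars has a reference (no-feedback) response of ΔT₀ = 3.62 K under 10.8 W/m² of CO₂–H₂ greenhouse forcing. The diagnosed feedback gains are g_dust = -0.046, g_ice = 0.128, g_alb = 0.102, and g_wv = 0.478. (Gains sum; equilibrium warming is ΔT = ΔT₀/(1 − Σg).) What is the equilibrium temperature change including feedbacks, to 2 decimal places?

10.71 K

Total gain g = -0.046 + 0.128 + 0.102 + 0.478 = 0.662.
Amplification A = 1/(1 − 0.662) = 2.959.
ΔT = 3.62 × 2.959 = 10.71 K.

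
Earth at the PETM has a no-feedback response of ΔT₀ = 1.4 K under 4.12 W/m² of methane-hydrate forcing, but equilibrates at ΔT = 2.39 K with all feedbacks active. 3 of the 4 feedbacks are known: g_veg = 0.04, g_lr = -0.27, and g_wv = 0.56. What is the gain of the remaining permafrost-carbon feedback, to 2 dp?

0.08

Amplification A = ΔT/ΔT₀ = 2.39/1.4 = 1.707.
Total gain g = 1 − 1/A = 1 − 1/1.707 = 0.4142.
Known gains sum to 0.04 − 0.27 + 0.56 = 0.33.
g_pf = 0.4142 − 0.33 = 0.08.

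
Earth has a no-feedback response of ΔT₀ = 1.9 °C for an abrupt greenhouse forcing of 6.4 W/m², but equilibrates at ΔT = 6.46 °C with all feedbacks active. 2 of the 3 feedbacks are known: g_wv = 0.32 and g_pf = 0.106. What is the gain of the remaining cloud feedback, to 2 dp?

Amplification A = ΔT/ΔT₀ = 6.46/1.9 = 3.4.
Total gain g = 1 − 1/A = 1 − 1/3.4 = 0.7059.
Known gains sum to 0.32 + 0.106 = 0.426.
g_cld = 0.7059 − 0.426 = 0.28.

0.28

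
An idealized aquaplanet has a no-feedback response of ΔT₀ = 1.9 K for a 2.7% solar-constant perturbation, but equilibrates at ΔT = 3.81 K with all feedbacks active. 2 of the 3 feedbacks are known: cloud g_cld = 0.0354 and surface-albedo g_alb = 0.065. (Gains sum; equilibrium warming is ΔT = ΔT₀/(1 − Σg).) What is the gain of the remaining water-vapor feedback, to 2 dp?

0.40

Amplification A = ΔT/ΔT₀ = 3.81/1.9 = 2.005.
Total gain g = 1 − 1/A = 1 − 1/2.005 = 0.5012.
Known gains sum to 0.0354 + 0.065 = 0.1004.
g_wv = 0.5012 − 0.1004 = 0.40.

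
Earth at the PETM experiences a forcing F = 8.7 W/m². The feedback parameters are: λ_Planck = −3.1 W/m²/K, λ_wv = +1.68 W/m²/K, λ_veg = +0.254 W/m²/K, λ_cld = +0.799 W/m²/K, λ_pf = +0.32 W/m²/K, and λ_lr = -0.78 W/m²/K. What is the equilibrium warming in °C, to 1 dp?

Net feedback parameter λ = (−3.1) + (+1.68) + (+0.254) + (+0.799) + (+0.32) + (-0.78) = -0.827 W/m²/K.
ΔT = −F/λ = −8.7/(-0.827) = 10.5 °C.

10.5 °C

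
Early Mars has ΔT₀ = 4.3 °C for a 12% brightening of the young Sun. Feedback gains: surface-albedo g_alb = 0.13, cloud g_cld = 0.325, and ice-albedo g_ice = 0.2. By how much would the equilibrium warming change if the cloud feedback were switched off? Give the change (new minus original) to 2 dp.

-6.05 °C

Original: g = 0.655, ΔT = 4.3/(1−0.655) = 12.4638 °C.
Without cloud: g' = 0.33, ΔT' = 4.3/(1−0.33) = 6.4179 °C.
Change = 6.4179 − 12.4638 = -6.05 °C.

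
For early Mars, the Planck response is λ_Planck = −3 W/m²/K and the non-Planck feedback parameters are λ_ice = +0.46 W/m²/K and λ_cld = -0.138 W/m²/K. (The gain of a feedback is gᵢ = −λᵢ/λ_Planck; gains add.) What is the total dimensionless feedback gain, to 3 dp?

0.107

Convert to gains: g_ice = 0.46/3 = 0.1533; g_cld = -0.138/3 = -0.046.
Total gain g = 0.1073.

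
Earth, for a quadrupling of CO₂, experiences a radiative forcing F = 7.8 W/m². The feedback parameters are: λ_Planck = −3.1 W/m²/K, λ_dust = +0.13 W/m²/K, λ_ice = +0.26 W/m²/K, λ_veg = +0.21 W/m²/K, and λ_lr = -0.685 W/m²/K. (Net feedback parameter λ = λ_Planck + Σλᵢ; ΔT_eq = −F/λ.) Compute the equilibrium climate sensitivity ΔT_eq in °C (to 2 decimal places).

Net feedback parameter λ = (−3.1) + (+0.13) + (+0.26) + (+0.21) + (-0.685) = -3.185 W/m²/K.
ΔT = −F/λ = −7.8/(-3.185) = 2.45 °C.

2.45 °C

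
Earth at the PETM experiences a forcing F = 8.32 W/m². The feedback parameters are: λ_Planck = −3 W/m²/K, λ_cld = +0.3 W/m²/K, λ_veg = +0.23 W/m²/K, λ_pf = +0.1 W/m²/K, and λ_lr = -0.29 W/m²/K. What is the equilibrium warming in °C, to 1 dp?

Net feedback parameter λ = (−3) + (+0.3) + (+0.23) + (+0.1) + (-0.29) = -2.66 W/m²/K.
ΔT = −F/λ = −8.32/(-2.66) = 3.1 °C.

3.1 °C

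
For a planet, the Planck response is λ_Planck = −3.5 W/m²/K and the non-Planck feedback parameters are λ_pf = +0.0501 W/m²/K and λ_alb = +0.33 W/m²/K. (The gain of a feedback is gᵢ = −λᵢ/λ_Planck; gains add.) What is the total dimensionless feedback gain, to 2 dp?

0.11

Convert to gains: g_pf = 0.0501/3.5 = 0.01431; g_alb = 0.33/3.5 = 0.09429.
Total gain g = 0.1086.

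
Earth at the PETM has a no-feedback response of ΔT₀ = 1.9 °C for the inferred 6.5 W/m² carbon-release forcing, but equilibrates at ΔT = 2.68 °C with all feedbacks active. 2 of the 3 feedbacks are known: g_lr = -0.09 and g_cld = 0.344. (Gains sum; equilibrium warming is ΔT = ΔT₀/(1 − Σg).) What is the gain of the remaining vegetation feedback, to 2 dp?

Amplification A = ΔT/ΔT₀ = 2.68/1.9 = 1.411.
Total gain g = 1 − 1/A = 1 − 1/1.411 = 0.2913.
Known gains sum to -0.09 + 0.344 = 0.254.
g_veg = 0.2913 − 0.254 = 0.04.

0.04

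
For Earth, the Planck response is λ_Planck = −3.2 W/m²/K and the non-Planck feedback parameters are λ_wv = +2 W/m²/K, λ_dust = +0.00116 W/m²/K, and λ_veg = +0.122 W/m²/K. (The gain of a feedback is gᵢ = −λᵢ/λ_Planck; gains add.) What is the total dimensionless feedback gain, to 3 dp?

0.663

Convert to gains: g_wv = 2/3.2 = 0.625; g_dust = 0.00116/3.2 = 0.000362; g_veg = 0.122/3.2 = 0.03812.
Total gain g = 0.663482.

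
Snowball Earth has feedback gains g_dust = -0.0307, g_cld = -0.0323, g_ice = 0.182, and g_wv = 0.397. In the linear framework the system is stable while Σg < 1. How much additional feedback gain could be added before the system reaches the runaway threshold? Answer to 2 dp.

Current total gain = -0.0307 − 0.0323 + 0.182 + 0.397 = 0.516.
Margin to runaway = 1 − 0.516 = 0.48.

0.48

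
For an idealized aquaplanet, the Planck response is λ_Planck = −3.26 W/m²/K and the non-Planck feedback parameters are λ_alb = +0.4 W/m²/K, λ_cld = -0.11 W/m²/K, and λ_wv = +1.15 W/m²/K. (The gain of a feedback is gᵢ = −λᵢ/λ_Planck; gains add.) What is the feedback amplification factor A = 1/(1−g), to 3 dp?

Convert to gains: g_alb = 0.4/3.26 = 0.1227; g_cld = -0.11/3.26 = -0.03374; g_wv = 1.15/3.26 = 0.3528.
Total gain g = 0.44176.
A = 1/(1 − 0.44176) = 1.791.

1.791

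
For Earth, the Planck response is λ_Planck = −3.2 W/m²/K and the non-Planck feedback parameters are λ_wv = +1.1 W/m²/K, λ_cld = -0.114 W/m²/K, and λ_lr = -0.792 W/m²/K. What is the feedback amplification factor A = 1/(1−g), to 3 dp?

1.065

Convert to gains: g_wv = 1.1/3.2 = 0.3438; g_cld = -0.114/3.2 = -0.03562; g_lr = -0.792/3.2 = -0.2475.
Total gain g = 0.06068.
A = 1/(1 − 0.06068) = 1.065.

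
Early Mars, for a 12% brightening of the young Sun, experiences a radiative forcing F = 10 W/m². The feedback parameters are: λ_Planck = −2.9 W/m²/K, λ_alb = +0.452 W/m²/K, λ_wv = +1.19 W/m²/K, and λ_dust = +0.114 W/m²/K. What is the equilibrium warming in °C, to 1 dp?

8.7 °C

Net feedback parameter λ = (−2.9) + (+0.452) + (+1.19) + (+0.114) = -1.144 W/m²/K.
ΔT = −F/λ = −10/(-1.144) = 8.7 °C.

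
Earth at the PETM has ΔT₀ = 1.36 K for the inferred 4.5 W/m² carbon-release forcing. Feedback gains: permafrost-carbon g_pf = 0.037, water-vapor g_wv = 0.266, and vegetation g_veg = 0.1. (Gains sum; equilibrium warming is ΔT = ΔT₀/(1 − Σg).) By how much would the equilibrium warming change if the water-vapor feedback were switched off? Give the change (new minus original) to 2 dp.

Original: g = 0.403, ΔT = 1.36/(1−0.403) = 2.2781 K.
Without water-vapor: g' = 0.137, ΔT' = 1.36/(1−0.137) = 1.5759 K.
Change = 1.5759 − 2.2781 = -0.70 K.

-0.70 K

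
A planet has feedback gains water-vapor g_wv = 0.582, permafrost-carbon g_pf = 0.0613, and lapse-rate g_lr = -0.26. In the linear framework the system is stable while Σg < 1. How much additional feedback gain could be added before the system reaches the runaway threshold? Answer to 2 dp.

0.62

Current total gain = 0.582 + 0.0613 − 0.26 = 0.3833.
Margin to runaway = 1 − 0.3833 = 0.62.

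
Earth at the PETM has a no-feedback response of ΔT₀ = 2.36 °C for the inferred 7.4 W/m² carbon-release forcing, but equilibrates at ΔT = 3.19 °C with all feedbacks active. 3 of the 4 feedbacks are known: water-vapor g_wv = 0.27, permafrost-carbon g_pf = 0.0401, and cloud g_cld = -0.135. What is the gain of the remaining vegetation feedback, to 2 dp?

0.09

Amplification A = ΔT/ΔT₀ = 3.19/2.36 = 1.352.
Total gain g = 1 − 1/A = 1 − 1/1.352 = 0.2604.
Known gains sum to 0.27 + 0.0401 − 0.135 = 0.1751.
g_veg = 0.2604 − 0.1751 = 0.09.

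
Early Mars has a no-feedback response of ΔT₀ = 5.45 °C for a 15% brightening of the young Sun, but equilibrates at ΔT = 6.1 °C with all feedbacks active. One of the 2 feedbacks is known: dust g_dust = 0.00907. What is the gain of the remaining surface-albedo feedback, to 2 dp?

Amplification A = ΔT/ΔT₀ = 6.1/5.45 = 1.119.
Total gain g = 1 − 1/A = 1 − 1/1.119 = 0.1063.
The known gain is 0.00907.
g_alb = 0.1063 − 0.00907 = 0.10.

0.10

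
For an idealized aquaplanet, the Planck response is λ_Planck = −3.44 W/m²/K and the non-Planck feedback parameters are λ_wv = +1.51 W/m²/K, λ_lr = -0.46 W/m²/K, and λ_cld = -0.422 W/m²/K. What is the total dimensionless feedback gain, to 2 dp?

0.18

Convert to gains: g_wv = 1.51/3.44 = 0.439; g_lr = -0.46/3.44 = -0.1337; g_cld = -0.422/3.44 = -0.1227.
Total gain g = 0.1826.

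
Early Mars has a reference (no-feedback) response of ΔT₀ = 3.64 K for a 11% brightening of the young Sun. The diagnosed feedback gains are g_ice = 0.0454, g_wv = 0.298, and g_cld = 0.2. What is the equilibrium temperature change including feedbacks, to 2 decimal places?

7.97 K

Total gain g = 0.0454 + 0.298 + 0.2 = 0.5434.
Amplification A = 1/(1 − 0.5434) = 2.19.
ΔT = 3.64 × 2.19 = 7.97 K.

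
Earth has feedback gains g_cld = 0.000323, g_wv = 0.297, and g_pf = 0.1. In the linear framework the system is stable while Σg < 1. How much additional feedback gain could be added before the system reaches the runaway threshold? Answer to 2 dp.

Current total gain = 0.000323 + 0.297 + 0.1 = 0.397323.
Margin to runaway = 1 − 0.397323 = 0.60.

0.60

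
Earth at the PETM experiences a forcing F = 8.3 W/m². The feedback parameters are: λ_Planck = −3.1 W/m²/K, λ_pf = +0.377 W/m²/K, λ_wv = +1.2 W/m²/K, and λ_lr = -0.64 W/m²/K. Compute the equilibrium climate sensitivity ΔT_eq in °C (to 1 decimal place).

3.8 °C

Net feedback parameter λ = (−3.1) + (+0.377) + (+1.2) + (-0.64) = -2.163 W/m²/K.
ΔT = −F/λ = −8.3/(-2.163) = 3.8 °C.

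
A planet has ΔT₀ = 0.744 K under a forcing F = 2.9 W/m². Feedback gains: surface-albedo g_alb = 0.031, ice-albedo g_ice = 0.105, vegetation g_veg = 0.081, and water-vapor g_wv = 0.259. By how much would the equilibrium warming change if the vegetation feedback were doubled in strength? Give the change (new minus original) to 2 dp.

0.26 K

Original: g = 0.476, ΔT = 0.744/(1−0.476) = 1.4198 K.
With doubled vegetation: g' = 0.557, ΔT' = 0.744/(1−0.557) = 1.6795 K.
Change = 1.6795 − 1.4198 = 0.26 K.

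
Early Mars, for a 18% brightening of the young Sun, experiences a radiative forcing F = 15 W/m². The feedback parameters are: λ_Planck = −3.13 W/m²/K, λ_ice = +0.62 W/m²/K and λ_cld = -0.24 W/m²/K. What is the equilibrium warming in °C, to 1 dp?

Net feedback parameter λ = (−3.13) + (+0.62) + (-0.24) = -2.75 W/m²/K.
ΔT = −F/λ = −15/(-2.75) = 5.5 °C.

5.5 °C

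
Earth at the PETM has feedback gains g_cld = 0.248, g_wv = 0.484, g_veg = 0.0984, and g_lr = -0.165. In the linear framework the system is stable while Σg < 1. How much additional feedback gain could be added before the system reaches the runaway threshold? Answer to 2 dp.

Current total gain = 0.248 + 0.484 + 0.0984 − 0.165 = 0.6654.
Margin to runaway = 1 − 0.6654 = 0.33.

0.33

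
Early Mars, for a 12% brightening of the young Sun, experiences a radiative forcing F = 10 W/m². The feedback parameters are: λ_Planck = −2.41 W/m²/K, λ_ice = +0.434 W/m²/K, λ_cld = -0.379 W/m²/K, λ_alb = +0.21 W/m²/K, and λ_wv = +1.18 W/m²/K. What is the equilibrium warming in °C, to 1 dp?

Net feedback parameter λ = (−2.41) + (+0.434) + (-0.379) + (+0.21) + (+1.18) = -0.965 W/m²/K.
ΔT = −F/λ = −10/(-0.965) = 10.4 °C.

10.4 °C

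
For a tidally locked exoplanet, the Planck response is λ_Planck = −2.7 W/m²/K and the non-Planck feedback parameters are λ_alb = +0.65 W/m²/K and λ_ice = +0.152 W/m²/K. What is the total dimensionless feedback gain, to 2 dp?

0.30

Convert to gains: g_alb = 0.65/2.7 = 0.2407; g_ice = 0.152/2.7 = 0.0563.
Total gain g = 0.297.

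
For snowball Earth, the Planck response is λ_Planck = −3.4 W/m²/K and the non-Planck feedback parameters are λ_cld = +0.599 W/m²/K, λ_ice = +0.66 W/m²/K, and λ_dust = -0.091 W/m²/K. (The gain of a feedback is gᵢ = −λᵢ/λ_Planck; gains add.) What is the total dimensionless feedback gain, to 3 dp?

Convert to gains: g_cld = 0.599/3.4 = 0.1762; g_ice = 0.66/3.4 = 0.1941; g_dust = -0.091/3.4 = -0.02676.
Total gain g = 0.34354.

0.344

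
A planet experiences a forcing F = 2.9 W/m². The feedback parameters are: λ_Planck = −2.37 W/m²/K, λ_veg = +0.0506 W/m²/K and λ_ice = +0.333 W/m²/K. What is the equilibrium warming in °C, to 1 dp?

Net feedback parameter λ = (−2.37) + (+0.0506) + (+0.333) = -1.9864 W/m²/K.
ΔT = −F/λ = −2.9/(-1.9864) = 1.5 °C.

1.5 °C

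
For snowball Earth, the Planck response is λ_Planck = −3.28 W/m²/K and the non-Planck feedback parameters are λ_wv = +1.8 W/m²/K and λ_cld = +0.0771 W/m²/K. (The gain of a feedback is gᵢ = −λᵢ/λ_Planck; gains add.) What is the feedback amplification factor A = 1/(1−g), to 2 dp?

Convert to gains: g_wv = 1.8/3.28 = 0.5488; g_cld = 0.0771/3.28 = 0.02351.
Total gain g = 0.57231.
A = 1/(1 − 0.57231) = 2.34.

2.34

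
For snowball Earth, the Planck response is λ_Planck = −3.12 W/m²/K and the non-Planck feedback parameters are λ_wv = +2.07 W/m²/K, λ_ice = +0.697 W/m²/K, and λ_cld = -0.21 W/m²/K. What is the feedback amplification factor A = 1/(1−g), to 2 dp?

Convert to gains: g_wv = 2.07/3.12 = 0.6635; g_ice = 0.697/3.12 = 0.2234; g_cld = -0.21/3.12 = -0.06731.
Total gain g = 0.81959.
A = 1/(1 − 0.81959) = 5.54.

5.54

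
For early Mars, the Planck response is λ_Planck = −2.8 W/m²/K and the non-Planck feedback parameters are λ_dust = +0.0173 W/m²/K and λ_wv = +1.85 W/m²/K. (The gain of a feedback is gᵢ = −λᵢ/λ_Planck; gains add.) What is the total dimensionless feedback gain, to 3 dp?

Convert to gains: g_dust = 0.0173/2.8 = 0.006179; g_wv = 1.85/2.8 = 0.6607.
Total gain g = 0.666879.

0.667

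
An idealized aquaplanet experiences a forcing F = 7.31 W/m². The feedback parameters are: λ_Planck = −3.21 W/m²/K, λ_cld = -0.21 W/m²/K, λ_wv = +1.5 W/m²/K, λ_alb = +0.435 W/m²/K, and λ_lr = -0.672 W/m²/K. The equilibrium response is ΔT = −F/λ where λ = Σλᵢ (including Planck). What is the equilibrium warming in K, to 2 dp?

Net feedback parameter λ = (−3.21) + (-0.21) + (+1.5) + (+0.435) + (-0.672) = -2.157 W/m²/K.
ΔT = −F/λ = −7.31/(-2.157) = 3.39 K.

3.39 K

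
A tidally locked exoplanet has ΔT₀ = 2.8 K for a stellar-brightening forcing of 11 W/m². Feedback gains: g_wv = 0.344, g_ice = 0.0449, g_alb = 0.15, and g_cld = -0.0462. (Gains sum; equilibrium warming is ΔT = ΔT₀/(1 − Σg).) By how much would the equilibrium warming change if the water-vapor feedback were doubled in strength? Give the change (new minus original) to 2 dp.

11.63 K

Original: g = 0.4927, ΔT = 2.8/(1−0.4927) = 5.5194 K.
With doubled water-vapor: g' = 0.8367, ΔT' = 2.8/(1−0.8367) = 17.1464 K.
Change = 17.1464 − 5.5194 = 11.63 K.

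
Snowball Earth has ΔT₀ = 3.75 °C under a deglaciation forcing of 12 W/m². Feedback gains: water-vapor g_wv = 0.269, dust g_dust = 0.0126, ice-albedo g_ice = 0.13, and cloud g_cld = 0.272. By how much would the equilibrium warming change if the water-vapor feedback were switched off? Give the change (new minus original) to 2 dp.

Original: g = 0.6836, ΔT = 3.75/(1−0.6836) = 11.8521 °C.
Without water-vapor: g' = 0.4146, ΔT' = 3.75/(1−0.4146) = 6.4059 °C.
Change = 6.4059 − 11.8521 = -5.45 °C.

-5.45 °C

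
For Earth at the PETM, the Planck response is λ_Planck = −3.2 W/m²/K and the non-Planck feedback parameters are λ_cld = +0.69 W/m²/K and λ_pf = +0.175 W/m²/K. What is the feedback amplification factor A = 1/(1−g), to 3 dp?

1.370

Convert to gains: g_cld = 0.69/3.2 = 0.2156; g_pf = 0.175/3.2 = 0.05469.
Total gain g = 0.27029.
A = 1/(1 − 0.27029) = 1.370.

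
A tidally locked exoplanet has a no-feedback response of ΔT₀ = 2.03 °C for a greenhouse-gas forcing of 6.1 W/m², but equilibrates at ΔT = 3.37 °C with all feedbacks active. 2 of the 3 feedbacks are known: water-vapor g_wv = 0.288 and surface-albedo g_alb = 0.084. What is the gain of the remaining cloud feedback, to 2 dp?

0.03

Amplification A = ΔT/ΔT₀ = 3.37/2.03 = 1.66.
Total gain g = 1 − 1/A = 1 − 1/1.66 = 0.3976.
Known gains sum to 0.288 + 0.084 = 0.372.
g_cld = 0.3976 − 0.372 = 0.03.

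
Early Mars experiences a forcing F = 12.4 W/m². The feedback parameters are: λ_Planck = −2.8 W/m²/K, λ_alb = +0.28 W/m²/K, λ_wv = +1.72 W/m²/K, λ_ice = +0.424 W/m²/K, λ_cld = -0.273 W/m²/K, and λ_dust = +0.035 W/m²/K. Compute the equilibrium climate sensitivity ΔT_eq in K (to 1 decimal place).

20.2 K

Net feedback parameter λ = (−2.8) + (+0.28) + (+1.72) + (+0.424) + (-0.273) + (+0.035) = -0.614 W/m²/K.
ΔT = −F/λ = −12.4/(-0.614) = 20.2 K.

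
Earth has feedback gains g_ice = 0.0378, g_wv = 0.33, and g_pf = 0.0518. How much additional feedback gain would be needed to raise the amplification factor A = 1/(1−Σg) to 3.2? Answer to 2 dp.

0.27

Current total gain = 0.4196.
Target gain for A = 3.2: g* = 1 − 1/3.2 = 0.6875.
Additional gain needed = 0.6875 − 0.4196 = 0.27.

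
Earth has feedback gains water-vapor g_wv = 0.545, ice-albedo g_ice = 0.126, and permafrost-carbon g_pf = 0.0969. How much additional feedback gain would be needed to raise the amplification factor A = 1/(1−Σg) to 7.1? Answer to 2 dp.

Current total gain = 0.7679.
Target gain for A = 7.1: g* = 1 − 1/7.1 = 0.8592.
Additional gain needed = 0.8592 − 0.7679 = 0.09.

0.09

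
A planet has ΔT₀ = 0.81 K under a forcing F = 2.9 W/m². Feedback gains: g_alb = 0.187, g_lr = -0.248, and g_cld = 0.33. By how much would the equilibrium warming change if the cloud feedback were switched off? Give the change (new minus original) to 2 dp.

Original: g = 0.269, ΔT = 0.81/(1−0.269) = 1.1081 K.
Without cloud: g' = -0.061, ΔT' = 0.81/(1+0.061) = 0.7634 K.
Change = 0.7634 − 1.1081 = -0.34 K.

-0.34 K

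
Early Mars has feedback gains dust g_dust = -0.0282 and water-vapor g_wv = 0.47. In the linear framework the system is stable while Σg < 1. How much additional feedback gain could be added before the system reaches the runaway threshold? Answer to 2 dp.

0.56

Current total gain = -0.0282 + 0.47 = 0.4418.
Margin to runaway = 1 − 0.4418 = 0.56.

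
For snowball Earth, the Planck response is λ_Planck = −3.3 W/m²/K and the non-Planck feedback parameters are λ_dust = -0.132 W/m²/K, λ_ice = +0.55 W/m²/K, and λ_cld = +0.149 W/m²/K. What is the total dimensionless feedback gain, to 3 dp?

0.172

Convert to gains: g_dust = -0.132/3.3 = -0.04; g_ice = 0.55/3.3 = 0.1667; g_cld = 0.149/3.3 = 0.04515.
Total gain g = 0.17185.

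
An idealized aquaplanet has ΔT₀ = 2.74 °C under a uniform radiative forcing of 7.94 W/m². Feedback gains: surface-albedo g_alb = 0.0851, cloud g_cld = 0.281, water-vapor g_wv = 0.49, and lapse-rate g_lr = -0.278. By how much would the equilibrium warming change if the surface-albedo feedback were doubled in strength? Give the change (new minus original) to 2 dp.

1.64 °C

Original: g = 0.5781, ΔT = 2.74/(1−0.5781) = 6.4944 °C.
With doubled surface-albedo: g' = 0.6632, ΔT' = 2.74/(1−0.6632) = 8.1354 °C.
Change = 8.1354 − 6.4944 = 1.64 °C.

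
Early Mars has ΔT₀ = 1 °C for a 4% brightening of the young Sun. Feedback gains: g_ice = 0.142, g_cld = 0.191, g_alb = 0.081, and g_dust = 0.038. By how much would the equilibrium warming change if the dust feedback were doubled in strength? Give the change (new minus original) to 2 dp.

0.14 °C

Original: g = 0.452, ΔT = 1/(1−0.452) = 1.8248 °C.
With doubled dust: g' = 0.49, ΔT' = 1/(1−0.49) = 1.9608 °C.
Change = 1.9608 − 1.8248 = 0.14 °C.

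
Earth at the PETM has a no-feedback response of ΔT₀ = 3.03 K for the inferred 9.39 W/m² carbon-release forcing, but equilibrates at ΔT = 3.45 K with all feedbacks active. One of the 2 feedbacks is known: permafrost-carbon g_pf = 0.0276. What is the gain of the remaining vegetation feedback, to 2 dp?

Amplification A = ΔT/ΔT₀ = 3.45/3.03 = 1.139.
Total gain g = 1 − 1/A = 1 − 1/1.139 = 0.122.
The known gain is 0.0276.
g_veg = 0.122 − 0.0276 = 0.09.

0.09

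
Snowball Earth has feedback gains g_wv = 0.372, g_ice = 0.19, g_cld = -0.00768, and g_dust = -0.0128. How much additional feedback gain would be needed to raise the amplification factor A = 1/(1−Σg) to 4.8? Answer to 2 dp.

0.25

Current total gain = 0.54152.
Target gain for A = 4.8: g* = 1 − 1/4.8 = 0.7917.
Additional gain needed = 0.7917 − 0.54152 = 0.25.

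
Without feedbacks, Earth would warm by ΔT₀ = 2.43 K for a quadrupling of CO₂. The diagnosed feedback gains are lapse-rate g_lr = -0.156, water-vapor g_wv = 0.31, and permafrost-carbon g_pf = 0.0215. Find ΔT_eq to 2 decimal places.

2.95 K

Total gain g = -0.156 + 0.31 + 0.0215 = 0.1755.
Amplification A = 1/(1 − 0.1755) = 1.213.
ΔT = 2.43 × 1.213 = 2.95 K.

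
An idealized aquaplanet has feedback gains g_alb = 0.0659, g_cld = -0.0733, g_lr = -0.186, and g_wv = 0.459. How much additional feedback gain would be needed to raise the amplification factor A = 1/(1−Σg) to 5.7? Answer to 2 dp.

Current total gain = 0.2656.
Target gain for A = 5.7: g* = 1 − 1/5.7 = 0.8246.
Additional gain needed = 0.8246 − 0.2656 = 0.56.

0.56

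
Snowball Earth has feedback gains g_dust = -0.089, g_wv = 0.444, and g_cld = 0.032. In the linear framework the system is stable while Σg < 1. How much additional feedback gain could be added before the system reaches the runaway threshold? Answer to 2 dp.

Current total gain = -0.089 + 0.444 + 0.032 = 0.387.
Margin to runaway = 1 − 0.387 = 0.61.

0.61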